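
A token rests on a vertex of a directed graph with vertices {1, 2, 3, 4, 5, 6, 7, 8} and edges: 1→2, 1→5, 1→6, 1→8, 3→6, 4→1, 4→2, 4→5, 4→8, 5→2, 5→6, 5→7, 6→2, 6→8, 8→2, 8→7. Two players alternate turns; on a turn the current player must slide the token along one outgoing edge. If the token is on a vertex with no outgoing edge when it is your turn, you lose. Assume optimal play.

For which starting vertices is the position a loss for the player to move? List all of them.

2, 3, 7

Work bottom-up. With no move the player to move loses. Otherwise the position is W if at least one move leads to an L position for the opponent, and L if every move leads to a W.
Every edge goes from a vertex to one that appears earlier in the order 2, 7, 8, 6, 5, 1, 4, 3, so processing vertices in that order labels each vertex after all of its successors.
2: no outgoing edge → L
7: no outgoing edge → L
8: →7(L), so W
6: →2(L), so W
5: →7(L), so W
1: →2(L), so W
4: →2(L), so W
3: →6(W) only, which is W, so L
Reading off the rows marked L gives the requested list; there are 3 such vertices.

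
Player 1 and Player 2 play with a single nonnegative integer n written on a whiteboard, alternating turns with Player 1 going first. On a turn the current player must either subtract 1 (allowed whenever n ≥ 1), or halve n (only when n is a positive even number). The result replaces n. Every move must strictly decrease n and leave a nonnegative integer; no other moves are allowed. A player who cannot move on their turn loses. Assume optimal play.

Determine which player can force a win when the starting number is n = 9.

Use the standard recursion: the mover loses at a terminal position; elsewhere, the mover wins exactly when some move hands the opponent an L position.
n=0: no move → L
n=1: reaches L-position 0 → W
n=2: only reaches 1(W), which is W → L
n=3: reaches L-position 2 → W
n=4: reaches L-position 2 → W
n=5: only reaches 4(W), which is W → L
n=6: reaches L-position 5 → W
n=7: only reaches 6(W), which is W → L
n=8: reaches L-position 7 → W
n=9: only reaches 8(W), which is W → L
The starting position 9 is L: whatever Player 1 does, the opponent receives a W position.

Player 2 wins.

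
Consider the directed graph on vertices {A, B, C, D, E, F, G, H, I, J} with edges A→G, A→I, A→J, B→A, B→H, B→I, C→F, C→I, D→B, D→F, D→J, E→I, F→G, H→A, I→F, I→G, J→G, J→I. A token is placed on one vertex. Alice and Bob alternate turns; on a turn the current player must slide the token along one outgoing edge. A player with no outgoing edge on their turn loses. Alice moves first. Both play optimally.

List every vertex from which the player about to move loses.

C, D, E, G, H

Classify positions by backward induction: terminal positions (no move available) are L. From any other position, the mover wins iff some move reaches an L.
Every edge goes from a vertex to one that appears earlier in the order G, F, I, E, J, A, H, B, C, D, so processing vertices in that order labels each vertex after all of its successors.
G: no outgoing edge → L
F: reaches L-position G → W
I: reaches L-position G → W
E: only reaches I(W), which is W → L
J: reaches L-position G → W
A: reaches L-position G → W
H: only reaches A(W), which is W → L
B: reaches L-position H → W
C: only reaches I(W), F(W), all W → L
D: only reaches B(W), J(W), F(W), all W → L
Reading off the rows marked L gives the requested list; there are 5 such vertices.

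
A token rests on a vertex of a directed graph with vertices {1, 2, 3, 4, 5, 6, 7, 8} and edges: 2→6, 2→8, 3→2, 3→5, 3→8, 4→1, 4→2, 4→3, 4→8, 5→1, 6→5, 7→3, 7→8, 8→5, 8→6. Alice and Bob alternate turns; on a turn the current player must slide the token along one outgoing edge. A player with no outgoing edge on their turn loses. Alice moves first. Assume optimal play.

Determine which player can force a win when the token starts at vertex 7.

Label each position W (a win for the player to move) or L (a loss). A position with no legal move is L; any other position is W exactly when some move reaches an L, and L when every move reaches a W.
Every edge goes from a vertex to one that appears earlier in the order 1, 5, 6, 8, 2, 3, 4, 7, so processing vertices in that order labels each vertex after all of its successors.
1: no outgoing edge → L
5: →1(L), so W
6: →5(W) only, which is W, so L
8: →6(L), so W
2: →6(L), so W
3: →2(W), 8(W), 5(W) — all W, so L
4: →3(L), so W
7: →3(L), so W
The starting position 7 is W: Alice should move to 3, handing over an L position.

Alice wins.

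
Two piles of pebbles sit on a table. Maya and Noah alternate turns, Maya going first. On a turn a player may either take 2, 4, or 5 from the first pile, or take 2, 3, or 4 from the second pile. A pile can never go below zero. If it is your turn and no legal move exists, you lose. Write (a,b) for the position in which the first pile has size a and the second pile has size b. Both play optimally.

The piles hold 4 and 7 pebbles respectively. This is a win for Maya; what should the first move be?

Label each position W (a win for the player to move) or L (a loss). A position with no legal move is L; any other position is W exactly when some move reaches an L, and L when every move reaches a W.
No move ever increases a pile, so every position that can arise here has a ≤ 4 and b ≤ 7; it is enough to label the cells with 0 ≤ a ≤ 4 and 0 ≤ b ≤ 7.
Every move lowers a or b (never raises either), so fill the grid row by row in increasing a, and left to right within a row: each cell's successors are then already labelled.
      b=0  b=1  b=2  b=3  b=4  b=5  b=6  b=7
a=0:    L    L    W    W    W    W    L    L
a=1:    L    L    W    W    W    W    L    L
a=2:    W    W    L    L    W    W    W    W
a=3:    W    W    L    L    W    W    W    W
a=4:    W    W    W    W    L    L    W    W
Cells with no legal move (terminal, hence L): (0,0), (0,1), (1,0), (1,1).
The remaining L cells, each justified by listing all of its moves:
(0,6): L (options (0,4)(W), (0,3)(W), (0,2)(W) are all W)
(0,7): L (options (0,5)(W), (0,4)(W), (0,3)(W) are all W)
(1,6): L (options (1,4)(W), (1,3)(W), (1,2)(W) are all W)
(1,7): L (options (1,5)(W), (1,4)(W), (1,3)(W) are all W)
(2,2): L (options (0,2)(W), (2,0)(W) are all W)
(2,3): L (options (0,3)(W), (2,1)(W), (2,0)(W) are all W)
(3,2): L (options (1,2)(W), (3,0)(W) are all W)
(3,3): L (options (1,3)(W), (3,1)(W), (3,0)(W) are all W)
(4,4): L (options (2,4)(W), (0,4)(W), (4,2)(W), (4,1)(W), (4,0)(W) are all W)
(4,5): L (options (2,5)(W), (0,5)(W), (4,3)(W), (4,2)(W), (4,1)(W) are all W)
Every other cell has at least one move into one of the L cells above, so it is W.
From (4,7), the L positions reachable in one move are: (0,7), (4,5), (4,4). Any move reaching one of these is winning.

Move to (0,7).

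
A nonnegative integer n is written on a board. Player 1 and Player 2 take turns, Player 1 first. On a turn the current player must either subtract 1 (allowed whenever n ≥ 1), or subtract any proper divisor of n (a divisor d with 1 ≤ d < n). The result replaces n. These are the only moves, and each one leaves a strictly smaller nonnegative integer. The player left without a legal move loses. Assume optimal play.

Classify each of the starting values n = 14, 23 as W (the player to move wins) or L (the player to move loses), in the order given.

Use the standard recursion: the mover loses at a terminal position; elsewhere, the mover wins exactly when some move hands the opponent an L position.
n=0: no move → L
n=1: reaches L-position 0 → W
n=2: only reaches 1(W), which is W → L
n=3: reaches L-position 2 → W
n=4: reaches L-position 2 → W
n=5: only reaches 4(W), which is W → L
n=6: reaches L-position 5 → W
n=7: only reaches 6(W), which is W → L
n=8: reaches L-position 7 → W
n=9: only reaches 6(W), 8(W), all W → L
n=10: reaches L-position 5 → W
n=11: only reaches 10(W), which is W → L
n=12: reaches L-position 9 → W
n=13: only reaches 12(W), which is W → L
n=14: reaches L-position 7 → W
n=15: only reaches 10(W), 12(W), 14(W), all W → L
n=16: reaches L-position 15 → W
n=17: only reaches 16(W), which is W → L
n=18: reaches L-position 9 → W
n=19: only reaches 18(W), which is W → L
n=20: reaches L-position 15 → W
n=21: only reaches 14(W), 18(W), 20(W), all W → L
n=22: reaches L-position 11 → W
n=23: only reaches 22(W), which is W → L

14: W, 23: L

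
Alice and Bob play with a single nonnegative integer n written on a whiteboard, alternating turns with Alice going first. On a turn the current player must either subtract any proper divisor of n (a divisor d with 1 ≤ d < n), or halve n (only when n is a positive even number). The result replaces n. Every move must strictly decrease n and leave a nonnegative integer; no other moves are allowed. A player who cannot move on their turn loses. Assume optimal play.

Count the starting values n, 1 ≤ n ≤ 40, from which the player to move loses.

Use the standard recursion: the mover loses at a terminal position; elsewhere, the mover wins exactly when some move hands the opponent an L position.
n=0: no move → L
n=1: no move → L
n=2: reaches L-position 1 → W
n=3: only reaches 2(W), which is W → L
n=4: reaches L-position 3 → W
n=5: only reaches 4(W), which is W → L
n=6: reaches L-position 3 → W
n=7: only reaches 6(W), which is W → L
n=8: reaches L-position 7 → W
n=9: only reaches 6(W), 8(W), all W → L
n=10: reaches L-position 5 → W
n=11: only reaches 10(W), which is W → L
n=12: reaches L-position 9 → W
n=13: only reaches 12(W), which is W → L
n=14: reaches L-position 7 → W
n=15: only reaches 10(W), 12(W), 14(W), all W → L
n=16: reaches L-position 15 → W
n=17: only reaches 16(W), which is W → L
n=18: reaches L-position 9 → W
n=19: only reaches 18(W), which is W → L
n=20: reaches L-position 15 → W
n=21: only reaches 14(W), 18(W), 20(W), all W → L
n=22: reaches L-position 11 → W
n=23: only reaches 22(W), which is W → L
n=24: reaches L-position 21 → W
n=25: only reaches 20(W), 24(W), all W → L
n=26: reaches L-position 13 → W
n=27: only reaches 18(W), 24(W), 26(W), all W → L
n=28: reaches L-position 21 → W
n=29: only reaches 28(W), which is W → L
n=30: reaches L-position 15 → W
n=31: only reaches 30(W), which is W → L
n=32: reaches L-position 31 → W
n=33: only reaches 22(W), 30(W), 32(W), all W → L
n=34: reaches L-position 17 → W
n=35: only reaches 28(W), 30(W), 34(W), all W → L
n=36: reaches L-position 27 → W
n=37: only reaches 36(W), which is W → L
n=38: reaches L-position 19 → W
n=39: only reaches 26(W), 36(W), 38(W), all W → L
n=40: reaches L-position 35 → W
L entries with 1 ≤ n ≤ 40 (n=0 is outside the asked range and is not counted): n = 1, 3, 5, 7, 9, 11, 13, 15, 17, 19, 21, 23, 25, 27, 29, 31, 33, 35, 37, 39; that makes 20.

20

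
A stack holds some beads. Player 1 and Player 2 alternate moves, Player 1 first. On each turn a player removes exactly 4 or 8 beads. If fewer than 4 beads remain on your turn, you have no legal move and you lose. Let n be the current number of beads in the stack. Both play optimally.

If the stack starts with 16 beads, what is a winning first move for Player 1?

Use the standard recursion: the mover loses at a terminal position; elsewhere, the mover wins exactly when some move hands the opponent an L position.
n=0: no move → L
n=1: no move → L
n=2: no move → L
n=3: no move → L
n=4: can move to 0, which is L ⇒ W
n=5: can move to 1, which is L ⇒ W
n=6: can move to 2, which is L ⇒ W
n=7: can move to 3, which is L ⇒ W
n=8: can move to 0, which is L ⇒ W
n=9: can move to 1, which is L ⇒ W
n=10: can move to 2, which is L ⇒ W
n=11: can move to 3, which is L ⇒ W
n=12: moves to 8(W), 4(W); every one is W ⇒ L
n=13: moves to 9(W), 5(W); every one is W ⇒ L
n=14: moves to 10(W), 6(W); every one is W ⇒ L
n=15: moves to 11(W), 7(W); every one is W ⇒ L
n=16: can move to 12, which is L ⇒ W
From 16, the L positions reachable in one move are: 12.

Remove 4, leaving 12.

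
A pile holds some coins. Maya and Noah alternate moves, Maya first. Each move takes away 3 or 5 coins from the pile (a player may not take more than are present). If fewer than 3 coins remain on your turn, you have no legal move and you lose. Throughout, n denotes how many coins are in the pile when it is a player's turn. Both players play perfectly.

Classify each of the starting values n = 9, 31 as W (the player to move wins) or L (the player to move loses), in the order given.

9: L, 31: W

Positions with no move are L. A position that does have a move is losing for the player to move precisely when every available move leads to a winning position for the opponent. Fill in the labels:
n=0: no move → L
n=1: no move → L
n=2: no move → L
n=3: W (go to 0, an L position)
n=4: W (go to 1, an L position)
n=5: W (go to 2, an L position)
n=6: W (go to 1, an L position)
n=7: W (go to 2, an L position)
n=8: L (options 5(W), 3(W) are all W)
n=9: L (options 6(W), 4(W) are all W)
n=10: L (options 7(W), 5(W) are all W)
n=11: W (go to 8, an L position)
n=12: W (go to 9, an L position)
n=13: W (go to 10, an L position)
n=14: W (go to 9, an L position)
n=15: W (go to 10, an L position)
n=16: L (options 13(W), 11(W) are all W)
n=17: L (options 14(W), 12(W) are all W)
n=18: L (options 15(W), 13(W) are all W)
n=19: W (go to 16, an L position)
n=20: W (go to 17, an L position)
n=21: W (go to 18, an L position)
n=22: W (go to 17, an L position)
n=23: W (go to 18, an L position)
n=24: L (options 21(W), 19(W) are all W)
n=25: L (options 22(W), 20(W) are all W)
n=26: L (options 23(W), 21(W) are all W)
n=27: W (go to 24, an L position)
n=28: W (go to 25, an L position)
n=29: W (go to 26, an L position)
n=30: W (go to 25, an L position)
n=31: W (go to 26, an L position)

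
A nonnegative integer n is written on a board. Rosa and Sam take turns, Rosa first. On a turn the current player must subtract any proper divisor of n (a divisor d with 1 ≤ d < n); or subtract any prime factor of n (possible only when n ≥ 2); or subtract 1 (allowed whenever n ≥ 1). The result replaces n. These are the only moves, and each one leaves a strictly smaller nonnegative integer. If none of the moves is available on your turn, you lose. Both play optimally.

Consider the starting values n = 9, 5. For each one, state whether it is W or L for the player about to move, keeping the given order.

9: L, 5: W

Use the standard recursion: the mover loses at a terminal position; elsewhere, the mover wins exactly when some move hands the opponent an L position.
n=0: no move → L
n=1: W (go to 0, an L position)
n=2: W (go to 0, an L position)
n=3: W (go to 0, an L position)
n=4: L (options 2(W), 3(W) are all W)
n=5: W (go to 0, an L position)
n=6: W (go to 4, an L position)
n=7: W (go to 0, an L position)
n=8: W (go to 4, an L position)
n=9: L (options 6(W), 8(W) are all W)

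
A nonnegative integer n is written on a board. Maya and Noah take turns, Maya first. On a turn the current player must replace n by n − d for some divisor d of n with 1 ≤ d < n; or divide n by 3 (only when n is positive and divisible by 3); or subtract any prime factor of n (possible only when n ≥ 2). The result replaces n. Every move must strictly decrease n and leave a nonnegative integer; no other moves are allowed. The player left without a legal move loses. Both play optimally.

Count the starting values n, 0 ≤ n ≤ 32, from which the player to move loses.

8

Compute win/loss labels from the base case upward. A position with no move is L. Any other position is W if it can reach an L in one move, else L.
n=0: no move → L
n=1: no move → L
n=2: reaches L-position 0 → W
n=3: reaches L-position 0 → W
n=4: only reaches 2(W), 3(W), all W → L
n=5: reaches L-position 0 → W
n=6: reaches L-position 4 → W
n=7: reaches L-position 0 → W
n=8: reaches L-position 4 → W
n=9: only reaches 3(W), 6(W), 8(W), all W → L
n=10: reaches L-position 9 → W
n=11: reaches L-position 0 → W
n=12: reaches L-position 4 → W
n=13: reaches L-position 0 → W
n=14: only reaches 7(W), 12(W), 13(W), all W → L
n=15: reaches L-position 14 → W
n=16: reaches L-position 14 → W
n=17: reaches L-position 0 → W
n=18: reaches L-position 9 → W
n=19: reaches L-position 0 → W
n=20: only reaches 10(W), 15(W), 16(W), 18(W), 19(W), all W → L
n=21: reaches L-position 14 → W
n=22: reaches L-position 20 → W
n=23: reaches L-position 0 → W
n=24: reaches L-position 20 → W
n=25: reaches L-position 20 → W
n=26: only reaches 13(W), 24(W), 25(W), all W → L
n=27: reaches L-position 9 → W
n=28: reaches L-position 14 → W
n=29: reaches L-position 0 → W
n=30: reaches L-position 20 → W
n=31: reaches L-position 0 → W
n=32: only reaches 16(W), 24(W), 28(W), 30(W), 31(W), all W → L
L entries with 0 ≤ n ≤ 32: n = 0, 1, 4, 9, 14, 20, 26, 32; that makes 8.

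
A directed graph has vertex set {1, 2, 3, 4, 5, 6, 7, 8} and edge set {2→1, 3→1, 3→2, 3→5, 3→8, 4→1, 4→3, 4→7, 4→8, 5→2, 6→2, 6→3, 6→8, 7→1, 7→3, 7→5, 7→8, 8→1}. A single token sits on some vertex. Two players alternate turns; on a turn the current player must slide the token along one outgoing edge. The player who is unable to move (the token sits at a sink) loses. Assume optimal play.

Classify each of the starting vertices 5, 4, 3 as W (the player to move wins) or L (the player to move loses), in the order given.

5: L, 4: W, 3: W

Work bottom-up. With no move the player to move loses. Otherwise the position is W if at least one move leads to an L position for the opponent, and L if every move leads to a W.
Every edge goes from a vertex to one that appears earlier in the order 1, 2, 8, 5, 3, 7, 6, 4, so processing vertices in that order labels each vertex after all of its successors.
1: no outgoing edge → L
2: reaches L-position 1 → W
8: reaches L-position 1 → W
5: only reaches 2(W), which is W → L
3: reaches L-position 5 → W
7: reaches L-position 5 → W
6: only reaches 3(W), 8(W), 2(W), all W → L
4: reaches L-position 1 → W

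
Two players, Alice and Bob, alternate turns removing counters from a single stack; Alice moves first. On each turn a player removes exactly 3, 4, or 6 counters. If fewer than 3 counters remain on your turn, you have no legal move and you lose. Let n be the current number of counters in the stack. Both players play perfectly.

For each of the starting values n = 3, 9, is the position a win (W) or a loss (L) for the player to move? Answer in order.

Label each position W (a win for the player to move) or L (a loss). A position with no legal move is L; any other position is W exactly when some move reaches an L, and L when every move reaches a W.
n=0: no move → L
n=1: no move → L
n=2: no move → L
n=3: reaches L-position 0 → W
n=4: reaches L-position 1 → W
n=5: reaches L-position 2 → W
n=6: reaches L-position 2 → W
n=7: reaches L-position 1 → W
n=8: reaches L-position 2 → W
n=9: only reaches 6(W), 5(W), 3(W), all W → L

3: W, 9: L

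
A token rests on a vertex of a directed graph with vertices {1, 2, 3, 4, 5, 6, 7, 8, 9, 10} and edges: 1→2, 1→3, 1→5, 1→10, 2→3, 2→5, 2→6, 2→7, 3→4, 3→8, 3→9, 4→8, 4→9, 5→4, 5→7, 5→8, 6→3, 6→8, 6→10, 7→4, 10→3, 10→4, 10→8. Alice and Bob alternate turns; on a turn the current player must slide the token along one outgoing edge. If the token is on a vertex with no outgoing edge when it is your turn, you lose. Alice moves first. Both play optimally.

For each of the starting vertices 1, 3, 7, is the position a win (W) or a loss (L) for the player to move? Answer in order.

1: L, 3: W, 7: L

Compute win/loss labels from the base case upward. A position with no move is L. Any other position is W if it can reach an L in one move, else L.
Every edge goes from a vertex to one that appears earlier in the order 9, 8, 4, 3, 7, 5, 10, 6, 2, 1, so processing vertices in that order labels each vertex after all of its successors.
9: no outgoing edge → L
8: no outgoing edge → L
4: →8(L), so W
3: →8(L), so W
7: →4(W) only, which is W, so L
5: →7(L), so W
10: →8(L), so W
6: →8(L), so W
2: →7(L), so W
1: →2(W), 10(W), 5(W), 3(W) — all W, so L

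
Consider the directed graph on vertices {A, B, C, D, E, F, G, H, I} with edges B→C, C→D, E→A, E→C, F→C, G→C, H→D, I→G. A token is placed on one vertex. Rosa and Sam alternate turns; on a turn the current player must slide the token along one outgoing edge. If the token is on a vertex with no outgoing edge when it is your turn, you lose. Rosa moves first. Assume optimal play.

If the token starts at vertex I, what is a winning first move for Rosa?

Move to G.

Positions with no move are L. A position that does have a move is losing for the player to move precisely when every available move leads to a winning position for the opponent. Fill in the labels:
Every edge goes from a vertex to one that appears earlier in the order D, A, C, G, I, B, F, H, E, so processing vertices in that order labels each vertex after all of its successors.
D: no outgoing edge → L
A: no outgoing edge → L
C: reaches L-position D → W
G: only reaches C(W), which is W → L
I: reaches L-position G → W
B: only reaches C(W), which is W → L
F: only reaches C(W), which is W → L
H: reaches L-position D → W
E: reaches L-position A → W
From I, the L positions reachable in one move are: G.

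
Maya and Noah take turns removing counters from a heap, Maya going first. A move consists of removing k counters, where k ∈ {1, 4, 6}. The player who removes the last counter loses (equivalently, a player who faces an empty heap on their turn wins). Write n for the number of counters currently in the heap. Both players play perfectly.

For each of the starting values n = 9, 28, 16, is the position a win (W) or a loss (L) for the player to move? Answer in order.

Work bottom-up. With no move the player to move wins. Otherwise the position is W if at least one move leads to an L position for the opponent, and L if every move leads to a W.
n=0: no move; the opponent has just taken the last counter and therefore loses → W
n=1: L (sole option 0(W) is W)
n=2: W (go to 1, an L position)
n=3: L (sole option 2(W) is W)
n=4: W (go to 3, an L position)
n=5: W (go to 1, an L position)
n=6: L (options 5(W), 2(W), 0(W) are all W)
n=7: W (go to 6, an L position)
n=8: L (options 7(W), 4(W), 2(W) are all W)
n=9: W (go to 8, an L position)
n=10: W (go to 6, an L position)
n=11: L (options 10(W), 7(W), 5(W) are all W)
n=12: W (go to 11, an L position)
n=13: L (options 12(W), 9(W), 7(W) are all W)
n=14: W (go to 13, an L position)
n=15: W (go to 11, an L position)
n=16: L (options 15(W), 12(W), 10(W) are all W)
n=17: W (go to 16, an L position)
n=18: L (options 17(W), 14(W), 12(W) are all W)
n=19: W (go to 18, an L position)
n=20: W (go to 16, an L position)
n=21: L (options 20(W), 17(W), 15(W) are all W)
n=22: W (go to 21, an L position)
n=23: L (options 22(W), 19(W), 17(W) are all W)
n=24: W (go to 23, an L position)
n=25: W (go to 21, an L position)
n=26: L (options 25(W), 22(W), 20(W) are all W)
n=27: W (go to 26, an L position)
n=28: L (options 27(W), 24(W), 22(W) are all W)

9: W, 28: L, 16: L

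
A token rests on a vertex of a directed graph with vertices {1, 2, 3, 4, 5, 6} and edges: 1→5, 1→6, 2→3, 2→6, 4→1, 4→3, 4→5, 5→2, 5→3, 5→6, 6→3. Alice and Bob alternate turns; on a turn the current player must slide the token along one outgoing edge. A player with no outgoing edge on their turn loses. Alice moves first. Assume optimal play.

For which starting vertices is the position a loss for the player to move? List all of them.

1, 3

Work bottom-up. With no move the player to move loses. Otherwise the position is W if at least one move leads to an L position for the opponent, and L if every move leads to a W.
Every edge goes from a vertex to one that appears earlier in the order 3, 6, 2, 5, 1, 4, so processing vertices in that order labels each vertex after all of its successors.
3: no outgoing edge → L
6: can move to 3, which is L ⇒ W
2: can move to 3, which is L ⇒ W
5: can move to 3, which is L ⇒ W
1: moves to 5(W), 6(W); every one is W ⇒ L
4: can move to 1, which is L ⇒ W
The losing starting vertices are exactly the entries labelled L in this table (2 of them).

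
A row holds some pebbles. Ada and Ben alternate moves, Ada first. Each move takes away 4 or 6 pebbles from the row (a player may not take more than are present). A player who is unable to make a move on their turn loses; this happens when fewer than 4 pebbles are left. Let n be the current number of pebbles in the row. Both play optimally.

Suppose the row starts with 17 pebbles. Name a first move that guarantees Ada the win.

Use the standard recursion: the mover loses at a terminal position; elsewhere, the mover wins exactly when some move hands the opponent an L position.
n=0: no move → L
n=1: no move → L
n=2: no move → L
n=3: no move → L
n=4: →0(L), so W
n=5: →1(L), so W
n=6: →2(L), so W
n=7: →3(L), so W
n=8: →2(L), so W
n=9: →3(L), so W
n=10: →6(W), 4(W) — all W, so L
n=11: →7(W), 5(W) — all W, so L
n=12: →8(W), 6(W) — all W, so L
n=13: →9(W), 7(W) — all W, so L
n=14: →10(L), so W
n=15: →11(L), so W
n=16: →12(L), so W
n=17: →13(L), so W
From 17, the L positions reachable in one move are: 13, 11. Any move reaching one of these is winning.

Remove 4, leaving 13.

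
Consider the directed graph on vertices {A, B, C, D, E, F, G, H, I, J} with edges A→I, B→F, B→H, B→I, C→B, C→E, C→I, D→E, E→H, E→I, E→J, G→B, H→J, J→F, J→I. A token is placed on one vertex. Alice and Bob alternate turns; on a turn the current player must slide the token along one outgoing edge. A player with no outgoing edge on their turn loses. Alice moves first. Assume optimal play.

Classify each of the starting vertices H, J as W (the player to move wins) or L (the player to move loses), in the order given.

H: L, J: W

Work bottom-up. With no move the player to move loses. Otherwise the position is W if at least one move leads to an L position for the opponent, and L if every move leads to a W.
Every edge goes from a vertex to one that appears earlier in the order F, I, J, A, H, E, B, G, C, D, so processing vertices in that order labels each vertex after all of its successors.
F: no outgoing edge → L
I: no outgoing edge → L
J: reaches L-position I → W
A: reaches L-position I → W
H: only reaches J(W), which is W → L
E: reaches L-position H → W
B: reaches L-position H → W
G: only reaches B(W), which is W → L
C: reaches L-position I → W
D: only reaches E(W), which is W → L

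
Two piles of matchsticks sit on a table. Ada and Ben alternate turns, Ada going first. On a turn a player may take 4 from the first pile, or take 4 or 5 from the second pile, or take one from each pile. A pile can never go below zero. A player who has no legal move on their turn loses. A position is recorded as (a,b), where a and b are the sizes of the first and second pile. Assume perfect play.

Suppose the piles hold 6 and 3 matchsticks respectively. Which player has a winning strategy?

Label each position W (a win for the player to move) or L (a loss). A position with no legal move is L; any other position is W exactly when some move reaches an L, and L when every move reaches a W.
No move ever increases a pile, so every position that can arise here has a ≤ 6 and b ≤ 3; it is enough to label the cells with 0 ≤ a ≤ 6 and 0 ≤ b ≤ 3.
Every move lowers a or b (never raises either), so fill the grid row by row in increasing a, and left to right within a row: each cell's successors are then already labelled.
      b=0  b=1  b=2  b=3
a=0:    L    L    L    L
a=1:    L    W    W    W
a=2:    L    W    L    L
a=3:    L    W    L    W
a=4:    W    W    W    W
a=5:    W    L    L    L
a=6:    W    L    W    W
Cells with no legal move (terminal, hence L): (0,0), (0,1), (0,2), (0,3), (1,0), (2,0), (3,0).
The remaining L cells, each justified by listing all of its moves:
(2,2): L (sole option (1,1)(W) is W)
(2,3): L (sole option (1,2)(W) is W)
(3,2): L (sole option (2,1)(W) is W)
(5,1): L (options (1,1)(W), (4,0)(W) are all W)
(5,2): L (options (1,2)(W), (4,1)(W) are all W)
(5,3): L (options (1,3)(W), (4,2)(W) are all W)
(6,1): L (options (2,1)(W), (5,0)(W) are all W)
Every other cell has at least one move into one of the L cells above, so it is W.
From (6,3) Ada can move to (2,3), reaching an L position.

Ada wins.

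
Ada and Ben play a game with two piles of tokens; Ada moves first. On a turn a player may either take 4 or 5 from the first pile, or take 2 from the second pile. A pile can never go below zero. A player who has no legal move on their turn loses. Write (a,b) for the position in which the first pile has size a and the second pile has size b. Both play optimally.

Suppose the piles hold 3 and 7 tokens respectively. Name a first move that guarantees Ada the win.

Move to (3,5).

Build the W/L table. Terminal = L. A non-terminal position is W if it has a move to some L; otherwise it is L.
No move ever increases a pile, so every position that can arise here has a ≤ 3 and b ≤ 7; it is enough to label the cells with 0 ≤ a ≤ 3 and 0 ≤ b ≤ 7.
Every move lowers a or b (never raises either), so fill the grid row by row in increasing a, and left to right within a row: each cell's successors are then already labelled.
      b=0  b=1  b=2  b=3  b=4  b=5  b=6  b=7
a=0:    L    L    W    W    L    L    W    W
a=1:    L    L    W    W    L    L    W    W
a=2:    L    L    W    W    L    L    W    W
a=3:    L    L    W    W    L    L    W    W
Cells with no legal move (terminal, hence L): (0,0), (0,1), (1,0), (1,1), (2,0), (2,1), (3,0), (3,1).
The remaining L cells, each justified by listing all of its moves:
(0,4): only reaches (0,2)(W), which is W → L
(0,5): only reaches (0,3)(W), which is W → L
(1,4): only reaches (1,2)(W), which is W → L
(1,5): only reaches (1,3)(W), which is W → L
(2,4): only reaches (2,2)(W), which is W → L
(2,5): only reaches (2,3)(W), which is W → L
(3,4): only reaches (3,2)(W), which is W → L
(3,5): only reaches (3,3)(W), which is W → L
Every other cell has at least one move into one of the L cells above, so it is W.
From (3,7), the L positions reachable in one move are: (3,5).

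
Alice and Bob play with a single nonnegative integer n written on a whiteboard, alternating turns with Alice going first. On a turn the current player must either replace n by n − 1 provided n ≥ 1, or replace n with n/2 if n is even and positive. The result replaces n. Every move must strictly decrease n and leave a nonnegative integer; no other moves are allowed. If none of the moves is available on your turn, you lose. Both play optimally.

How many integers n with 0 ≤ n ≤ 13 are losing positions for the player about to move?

7

Label each position W (a win for the player to move) or L (a loss). A position with no legal move is L; any other position is W exactly when some move reaches an L, and L when every move reaches a W.
n=0: no move → L
n=1: →0(L), so W
n=2: →1(W) only, which is W, so L
n=3: →2(L), so W
n=4: →2(L), so W
n=5: →4(W) only, which is W, so L
n=6: →5(L), so W
n=7: →6(W) only, which is W, so L
n=8: →7(L), so W
n=9: →8(W) only, which is W, so L
n=10: →5(L), so W
n=11: →10(W) only, which is W, so L
n=12: →11(L), so W
n=13: →12(W) only, which is W, so L
L entries with 0 ≤ n ≤ 13: n = 0, 2, 5, 7, 9, 11, 13; that makes 7.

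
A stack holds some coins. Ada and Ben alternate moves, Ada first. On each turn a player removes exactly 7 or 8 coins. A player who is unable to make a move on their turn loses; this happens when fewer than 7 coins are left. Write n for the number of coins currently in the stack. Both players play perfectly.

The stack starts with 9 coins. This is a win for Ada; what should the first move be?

Work bottom-up. With no move the player to move loses. Otherwise the position is W if at least one move leads to an L position for the opponent, and L if every move leads to a W.
n=0: no move → L
n=1: no move → L
n=2: no move → L
n=3: no move → L
n=4: no move → L
n=5: no move → L
n=6: no move → L
n=7: can move to 0, which is L ⇒ W
n=8: can move to 1, which is L ⇒ W
n=9: can move to 2, which is L ⇒ W
From 9, the L positions reachable in one move are: 2, 1. Any move reaching one of these is winning.

Remove 7, leaving 2.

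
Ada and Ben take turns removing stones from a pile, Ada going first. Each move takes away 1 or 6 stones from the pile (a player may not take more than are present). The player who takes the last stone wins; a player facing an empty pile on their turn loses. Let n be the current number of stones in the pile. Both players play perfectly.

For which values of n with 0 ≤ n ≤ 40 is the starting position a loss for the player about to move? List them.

Build the W/L table. Terminal = L. A non-terminal position is W if it has a move to some L; otherwise it is L.
n=0: no move → L
n=1: W (go to 0, an L position)
n=2: L (sole option 1(W) is W)
n=3: W (go to 2, an L position)
n=4: L (sole option 3(W) is W)
n=5: W (go to 4, an L position)
n=6: W (go to 0, an L position)
n=7: L (options 6(W), 1(W) are all W)
n=8: W (go to 7, an L position)
n=9: L (options 8(W), 3(W) are all W)
n=10: W (go to 9, an L position)
n=11: L (options 10(W), 5(W) are all W)
n=12: W (go to 11, an L position)
n=13: W (go to 7, an L position)
n=14: L (options 13(W), 8(W) are all W)
n=15: W (go to 14, an L position)
n=16: L (options 15(W), 10(W) are all W)
n=17: W (go to 16, an L position)
n=18: L (options 17(W), 12(W) are all W)
n=19: W (go to 18, an L position)
n=20: W (go to 14, an L position)
n=21: L (options 20(W), 15(W) are all W)
n=22: W (go to 21, an L position)
n=23: L (options 22(W), 17(W) are all W)
n=24: W (go to 23, an L position)
n=25: L (options 24(W), 19(W) are all W)
n=26: W (go to 25, an L position)
n=27: W (go to 21, an L position)
n=28: L (options 27(W), 22(W) are all W)
n=29: W (go to 28, an L position)
n=30: L (options 29(W), 24(W) are all W)
n=31: W (go to 30, an L position)
n=32: L (options 31(W), 26(W) are all W)
n=33: W (go to 32, an L position)
n=34: W (go to 28, an L position)
n=35: L (options 34(W), 29(W) are all W)
n=36: W (go to 35, an L position)
n=37: L (options 36(W), 31(W) are all W)
n=38: W (go to 37, an L position)
n=39: L (options 38(W), 33(W) are all W)
n=40: W (go to 39, an L position)
Reading off the rows marked L gives the requested list; there are 18 such values of n.

0, 2, 4, 7, 9, 11, 14, 16, 18, 21, 23, 25, 28, 30, 32, 35, 37, 39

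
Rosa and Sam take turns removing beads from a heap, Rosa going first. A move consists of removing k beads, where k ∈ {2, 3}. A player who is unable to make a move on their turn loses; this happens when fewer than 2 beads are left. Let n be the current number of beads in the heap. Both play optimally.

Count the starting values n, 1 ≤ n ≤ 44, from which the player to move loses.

17

Work bottom-up. With no move the player to move loses. Otherwise the position is W if at least one move leads to an L position for the opponent, and L if every move leads to a W.
n=0: no move → L
n=1: no move → L
n=2: →0(L), so W
n=3: →1(L), so W
n=4: →1(L), so W
n=5: →3(W), 2(W) — all W, so L
n=6: →4(W), 3(W) — all W, so L
n=7: →5(L), so W
n=8: →6(L), so W
n=9: →6(L), so W
n=10: →8(W), 7(W) — all W, so L
n=11: →9(W), 8(W) — all W, so L
n=12: →10(L), so W
n=13: →11(L), so W
n=14: →11(L), so W
n=15: →13(W), 12(W) — all W, so L
n=16: →14(W), 13(W) — all W, so L
n=17: →15(L), so W
n=18: →16(L), so W
n=19: →16(L), so W
n=20: →18(W), 17(W) — all W, so L
n=21: →19(W), 18(W) — all W, so L
n=22: →20(L), so W
n=23: →21(L), so W
n=24: →21(L), so W
n=25: →23(W), 22(W) — all W, so L
n=26: →24(W), 23(W) — all W, so L
n=27: →25(L), so W
n=28: →26(L), so W
n=29: →26(L), so W
n=30: →28(W), 27(W) — all W, so L
n=31: →29(W), 28(W) — all W, so L
n=32: →30(L), so W
n=33: →31(L), so W
n=34: →31(L), so W
n=35: →33(W), 32(W) — all W, so L
n=36: →34(W), 33(W) — all W, so L
n=37: →35(L), so W
n=38: →36(L), so W
n=39: →36(L), so W
n=40: →38(W), 37(W) — all W, so L
n=41: →39(W), 38(W) — all W, so L
n=42: →40(L), so W
n=43: →41(L), so W
n=44: →41(L), so W
L entries with 1 ≤ n ≤ 44 (n=0 is outside the asked range and is not counted): n = 1, 5, 6, 10, 11, 15, 16, 20, 21, 25, 26, 30, 31, 35, 36, 40, 41; that makes 17.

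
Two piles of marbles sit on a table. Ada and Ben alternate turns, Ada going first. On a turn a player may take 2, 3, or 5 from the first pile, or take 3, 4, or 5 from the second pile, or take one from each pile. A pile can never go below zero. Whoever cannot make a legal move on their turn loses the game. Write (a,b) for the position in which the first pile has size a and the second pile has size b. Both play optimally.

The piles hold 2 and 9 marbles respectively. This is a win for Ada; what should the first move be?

Move to (0,9).

Compute win/loss labels from the base case upward. A position with no move is L. Any other position is W if it can reach an L in one move, else L.
No move ever increases a pile, so every position that can arise here has a ≤ 2 and b ≤ 9; it is enough to label the cells with 0 ≤ a ≤ 2 and 0 ≤ b ≤ 9.
Every move lowers a or b (never raises either), so fill the grid row by row in increasing a, and left to right within a row: each cell's successors are then already labelled.
      b=0  b=1  b=2  b=3  b=4  b=5  b=6  b=7  b=8  b=9
a=0:    L    L    L    W    W    W    W    W    L    L
a=1:    L    W    W    W    W    W    L    L    L    W
a=2:    W    W    W    L    L    L    W    W    W    W
Cells with no legal move (terminal, hence L): (0,0), (0,1), (0,2), (1,0).
The remaining L cells, each justified by listing all of its moves:
(0,8): moves to (0,5)(W), (0,4)(W), (0,3)(W); every one is W ⇒ L
(0,9): moves to (0,6)(W), (0,5)(W), (0,4)(W); every one is W ⇒ L
(1,6): moves to (1,3)(W), (1,2)(W), (1,1)(W), (0,5)(W); every one is W ⇒ L
(1,7): moves to (1,4)(W), (1,3)(W), (1,2)(W), (0,6)(W); every one is W ⇒ L
(1,8): moves to (1,5)(W), (1,4)(W), (1,3)(W), (0,7)(W); every one is W ⇒ L
(2,3): moves to (0,3)(W), (2,0)(W), (1,2)(W); every one is W ⇒ L
(2,4): moves to (0,4)(W), (2,1)(W), (2,0)(W), (1,3)(W); every one is W ⇒ L
(2,5): moves to (0,5)(W), (2,2)(W), (2,1)(W), (2,0)(W), (1,4)(W); every one is W ⇒ L
Every other cell has at least one move into one of the L cells above, so it is W.
From (2,9), the L positions reachable in one move are: (0,9), (2,5), (2,4), (1,8). Any move reaching one of these is winning.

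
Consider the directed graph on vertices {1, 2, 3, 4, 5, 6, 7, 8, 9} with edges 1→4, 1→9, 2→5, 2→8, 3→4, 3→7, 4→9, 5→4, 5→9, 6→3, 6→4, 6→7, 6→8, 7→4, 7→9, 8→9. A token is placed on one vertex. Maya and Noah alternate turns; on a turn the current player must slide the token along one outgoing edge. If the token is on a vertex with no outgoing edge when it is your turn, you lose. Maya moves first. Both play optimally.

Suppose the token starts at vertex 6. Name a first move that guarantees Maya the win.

Move to 3.

Use the standard recursion: the mover loses at a terminal position; elsewhere, the mover wins exactly when some move hands the opponent an L position.
Every edge goes from a vertex to one that appears earlier in the order 9, 4, 8, 7, 1, 3, 6, 5, 2, so processing vertices in that order labels each vertex after all of its successors.
9: no outgoing edge → L
4: can move to 9, which is L ⇒ W
8: can move to 9, which is L ⇒ W
7: can move to 9, which is L ⇒ W
1: can move to 9, which is L ⇒ W
3: moves to 7(W), 4(W); every one is W ⇒ L
6: can move to 3, which is L ⇒ W
5: can move to 9, which is L ⇒ W
2: moves to 5(W), 8(W); every one is W ⇒ L
From 6, the L positions reachable in one move are: 3.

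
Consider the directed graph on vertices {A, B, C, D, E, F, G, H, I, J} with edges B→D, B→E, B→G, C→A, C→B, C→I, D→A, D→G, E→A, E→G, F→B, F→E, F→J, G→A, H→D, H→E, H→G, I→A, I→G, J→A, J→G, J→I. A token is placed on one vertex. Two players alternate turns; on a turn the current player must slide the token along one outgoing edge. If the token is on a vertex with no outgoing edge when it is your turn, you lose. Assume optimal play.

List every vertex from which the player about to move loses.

A, B, H

Build the W/L table. Terminal = L. A non-terminal position is W if it has a move to some L; otherwise it is L.
Every edge goes from a vertex to one that appears earlier in the order A, G, I, E, D, H, J, B, F, C, so processing vertices in that order labels each vertex after all of its successors.
A: no outgoing edge → L
G: →A(L), so W
I: →A(L), so W
E: →A(L), so W
D: →A(L), so W
H: →D(W), E(W), G(W) — all W, so L
J: →A(L), so W
B: →D(W), E(W), G(W) — all W, so L
F: →B(L), so W
C: →B(L), so W
Reading off the rows marked L gives the requested list; there are 3 such vertices.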